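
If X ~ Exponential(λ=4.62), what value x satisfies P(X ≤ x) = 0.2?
0.0483

We have X ~ Exponential(λ=4.62).

We want to find x such that P(X ≤ x) = 0.2.

This is the 20th percentile, which means 20% of values fall below this point.

Using the inverse CDF (quantile function):
x = F⁻¹(0.2) = 0.0483

Verification: P(X ≤ 0.0483) = 0.2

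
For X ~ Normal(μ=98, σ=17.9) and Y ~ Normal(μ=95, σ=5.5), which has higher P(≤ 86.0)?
X has higher probability (P(X ≤ 86.0) = 0.2513 > P(Y ≤ 86.0) = 0.0509)

Compute P(≤ 86.0) for each distribution:

X ~ Normal(μ=98, σ=17.9):
P(X ≤ 86.0) = 0.2513

Y ~ Normal(μ=95, σ=5.5):
P(Y ≤ 86.0) = 0.0509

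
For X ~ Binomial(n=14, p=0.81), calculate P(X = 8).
0.026179

We have X ~ Binomial(n=14, p=0.81).

For a Binomial distribution, the PMF gives us the probability of each outcome.

Using the PMF formula:
P(X = 8) = 0.026179

Rounded to 4 decimal places: 0.0262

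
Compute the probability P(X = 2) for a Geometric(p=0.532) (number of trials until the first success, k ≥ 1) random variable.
0.248976

We have X ~ Geometric(p=0.532) (number of trials until the first success, k ≥ 1).

For a Geometric distribution, the PMF gives us the probability of each outcome.

Using the PMF formula:
P(X = 2) = 0.248976

Rounded to 4 decimal places: 0.2490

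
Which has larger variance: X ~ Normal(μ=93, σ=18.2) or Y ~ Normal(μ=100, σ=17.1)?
X has larger variance (331.2400 > 292.4100)

Compute the variance for each distribution:

X ~ Normal(μ=93, σ=18.2):
Var(X) = 331.2400

Y ~ Normal(μ=100, σ=17.1):
Var(Y) = 292.4100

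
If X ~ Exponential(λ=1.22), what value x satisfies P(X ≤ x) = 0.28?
0.2693

We have X ~ Exponential(λ=1.22).

We want to find x such that P(X ≤ x) = 0.28.

This is the 28th percentile, which means 28% of values fall below this point.

Using the inverse CDF (quantile function):
x = F⁻¹(0.28) = 0.2693

Verification: P(X ≤ 0.2693) = 0.28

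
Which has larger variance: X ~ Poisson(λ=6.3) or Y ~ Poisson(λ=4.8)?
X has larger variance (6.3000 > 4.8000)

Compute the variance for each distribution:

X ~ Poisson(λ=6.3):
Var(X) = 6.3000

Y ~ Poisson(λ=4.8):
Var(Y) = 4.8000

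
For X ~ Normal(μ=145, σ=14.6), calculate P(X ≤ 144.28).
0.480334

We have X ~ Normal(μ=145, σ=14.6).

The CDF gives us P(X ≤ k).

Using the CDF:
P(X ≤ 144.28) = 0.480334

This means there's approximately a 48.0% chance that X is at most 144.28.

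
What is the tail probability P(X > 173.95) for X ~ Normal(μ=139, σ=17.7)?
0.024158

We have X ~ Normal(μ=139, σ=17.7).

P(X > 173.95) = 1 - P(X ≤ 173.95)
                = 1 - F(173.95)
                = 1 - 0.975842
                = 0.024158

So there's approximately a 2.4% chance that X exceeds 173.95.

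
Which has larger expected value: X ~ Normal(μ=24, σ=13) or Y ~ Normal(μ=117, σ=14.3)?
Y has larger mean (117.0000 > 24.0000)

Compute the expected value for each distribution:

X ~ Normal(μ=24, σ=13):
E[X] = 24.0000

Y ~ Normal(μ=117, σ=14.3):
E[Y] = 117.0000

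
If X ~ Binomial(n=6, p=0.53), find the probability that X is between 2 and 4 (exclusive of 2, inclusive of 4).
0.570588

We have X ~ Binomial(n=6, p=0.53).

To find P(2 < X ≤ 4), we use:
P(2 < X ≤ 4) = P(X ≤ 4) - P(X ≤ 2)
                 = F(4) - F(2)
                 = 0.859905 - 0.289316
                 = 0.570588

So there's approximately a 57.1% chance that X falls in this range.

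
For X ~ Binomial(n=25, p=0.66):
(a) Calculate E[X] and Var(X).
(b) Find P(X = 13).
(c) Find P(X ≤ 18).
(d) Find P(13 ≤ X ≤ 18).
(a) E[X] = 16.5000, Var(X) = 5.6100
(b) P(X = 13) = 0.055956
(c) P(X ≤ 18) = 0.798656
(d) P(13 ≤ X ≤ 18) = 0.750205

We have X ~ Binomial(n=25, p=0.66).

(a) Moments:
E[X] = 16.5000
Var(X) = 5.6100
σ = √Var(X) = 2.3685

(b) Point probability using PMF:
P(X = 13) = 0.055956

(c) Cumulative probability using CDF:
P(X ≤ 18) = F(18) = 0.798656

(d) Range probability:
P(13 ≤ X ≤ 18) = P(X ≤ 18) - P(X ≤ 12)
                   = F(18) - F(12)
                   = 0.798656 - 0.048451
                   = 0.750205

This means approximately 75.0% of outcomes fall in the interval [13, 18].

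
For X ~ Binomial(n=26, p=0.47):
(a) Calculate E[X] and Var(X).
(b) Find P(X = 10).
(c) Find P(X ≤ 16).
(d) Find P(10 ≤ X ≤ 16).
(a) E[X] = 12.2200, Var(X) = 6.4766
(b) P(X = 10) = 0.108300
(c) P(X ≤ 16) = 0.953940
(d) P(10 ≤ X ≤ 16) = 0.811561

We have X ~ Binomial(n=26, p=0.47).

(a) Moments:
E[X] = 12.2200
Var(X) = 6.4766
σ = √Var(X) = 2.5449

(b) Point probability using PMF:
P(X = 10) = 0.108300

(c) Cumulative probability using CDF:
P(X ≤ 16) = F(16) = 0.953940

(d) Range probability:
P(10 ≤ X ≤ 16) = P(X ≤ 16) - P(X ≤ 9)
                   = F(16) - F(9)
                   = 0.953940 - 0.142380
                   = 0.811561

This means approximately 81.2% of outcomes fall in the interval [10, 16].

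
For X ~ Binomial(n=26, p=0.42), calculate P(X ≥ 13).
0.263337

We have X ~ Binomial(n=26, p=0.42).

For discrete distributions, P(X ≥ 13) = 1 - P(X ≤ 12).

P(X ≤ 12) = 0.736663
P(X ≥ 13) = 1 - 0.736663 = 0.263337

So there's approximately a 26.3% chance that X is at least 13.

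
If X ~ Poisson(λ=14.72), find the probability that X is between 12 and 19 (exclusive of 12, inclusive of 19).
0.598787

We have X ~ Poisson(λ=14.72).

To find P(12 < X ≤ 19), we use:
P(12 < X ≤ 19) = P(X ≤ 19) - P(X ≤ 12)
                 = F(19) - F(12)
                 = 0.890243 - 0.291457
                 = 0.598787

So there's approximately a 59.9% chance that X falls in this range.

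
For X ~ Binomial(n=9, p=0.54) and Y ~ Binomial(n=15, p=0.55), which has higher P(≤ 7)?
X has higher probability (P(X ≤ 7) = 0.9662 > P(Y ≤ 7) = 0.3465)

Compute P(≤ 7) for each distribution:

X ~ Binomial(n=9, p=0.54):
P(X ≤ 7) = 0.9662

Y ~ Binomial(n=15, p=0.55):
P(Y ≤ 7) = 0.3465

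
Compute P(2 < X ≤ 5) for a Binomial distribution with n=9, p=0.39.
0.660313

We have X ~ Binomial(n=9, p=0.39).

To find P(2 < X ≤ 5), we use:
P(2 < X ≤ 5) = P(X ≤ 5) - P(X ≤ 2)
                 = F(5) - F(2)
                 = 0.911380 - 0.251067
                 = 0.660313

So there's approximately a 66.0% chance that X falls in this range.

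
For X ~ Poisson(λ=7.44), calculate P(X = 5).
0.111566

We have X ~ Poisson(λ=7.44).

For a Poisson distribution, the PMF gives us the probability of each outcome.

Using the PMF formula:
P(X = 5) = 0.111566

Rounded to 4 decimal places: 0.1116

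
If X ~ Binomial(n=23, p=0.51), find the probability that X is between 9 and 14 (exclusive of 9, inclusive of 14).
0.700118

We have X ~ Binomial(n=23, p=0.51).

To find P(9 < X ≤ 14), we use:
P(9 < X ≤ 14) = P(X ≤ 14) - P(X ≤ 9)
                 = F(14) - F(9)
                 = 0.876378 - 0.176260
                 = 0.700118

So there's approximately a 70.0% chance that X falls in this range.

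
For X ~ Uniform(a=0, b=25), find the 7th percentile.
1.7500

We have X ~ Uniform(a=0, b=25).

We want to find x such that P(X ≤ x) = 0.07.

This is the 7th percentile, which means 7% of values fall below this point.

Using the inverse CDF (quantile function):
x = F⁻¹(0.07) = 1.7500

Verification: P(X ≤ 1.7500) = 0.07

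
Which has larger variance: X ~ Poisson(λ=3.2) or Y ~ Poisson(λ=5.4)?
Y has larger variance (5.4000 > 3.2000)

Compute the variance for each distribution:

X ~ Poisson(λ=3.2):
Var(X) = 3.2000

Y ~ Poisson(λ=5.4):
Var(Y) = 5.4000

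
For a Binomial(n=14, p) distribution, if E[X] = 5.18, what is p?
p = 0.37

For a Binomial(n, p) distribution:
E[X] = n × p

Given n = 14 and E[X] = 5.18:
5.18 = 14 × p
p = 5.18 / 14 = 0.37

Verification: Binomial(14, 0.37) has E[X] = 5.18 ✓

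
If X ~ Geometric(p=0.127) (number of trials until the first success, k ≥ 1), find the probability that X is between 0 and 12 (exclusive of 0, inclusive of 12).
0.804038

We have X ~ Geometric(p=0.127) (number of trials until the first success, k ≥ 1).

To find P(0 < X ≤ 12), we use:
P(0 < X ≤ 12) = P(X ≤ 12) - P(X ≤ 0)
                 = F(12) - F(0)
                 = 0.804038 - 0.000000
                 = 0.804038

So there's approximately a 80.4% chance that X falls in this range.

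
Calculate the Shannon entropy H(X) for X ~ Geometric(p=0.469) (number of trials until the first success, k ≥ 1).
1.4738 nats

We have X ~ Geometric(p=0.469) (number of trials until the first success, k ≥ 1).

The Shannon entropy measures the uncertainty or information content of the distribution.

For a Geometric distribution with p=0.469 (number of trials until the first success, k ≥ 1):
H(X) = 1.4738 nats

(In bits, this would be 2.1263 bits.)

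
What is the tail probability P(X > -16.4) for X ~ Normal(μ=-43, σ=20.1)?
0.092854

We have X ~ Normal(μ=-43, σ=20.1).

P(X > -16.4) = 1 - P(X ≤ -16.4)
                = 1 - F(-16.4)
                = 1 - 0.907146
                = 0.092854

So there's approximately a 9.3% chance that X exceeds -16.4.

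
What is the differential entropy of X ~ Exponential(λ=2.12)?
0.2486 nats

We have X ~ Exponential(λ=2.12).

The differential entropy measures the uncertainty or information content of the distribution.

For an Exponential distribution with λ=2.12:
h(X) = 0.2486 nats

(In bits, this would be 0.3586 bits.)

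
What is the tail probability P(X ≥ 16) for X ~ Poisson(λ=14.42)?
0.372723

We have X ~ Poisson(λ=14.42).

For discrete distributions, P(X ≥ 16) = 1 - P(X ≤ 15).

P(X ≤ 15) = 0.627277
P(X ≥ 16) = 1 - 0.627277 = 0.372723

So there's approximately a 37.3% chance that X is at least 16.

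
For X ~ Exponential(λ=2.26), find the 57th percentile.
0.3734

We have X ~ Exponential(λ=2.26).

We want to find x such that P(X ≤ x) = 0.57.

This is the 57th percentile, which means 57% of values fall below this point.

Using the inverse CDF (quantile function):
x = F⁻¹(0.57) = 0.3734

Verification: P(X ≤ 0.3734) = 0.57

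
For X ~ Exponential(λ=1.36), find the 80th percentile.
1.1834

We have X ~ Exponential(λ=1.36).

We want to find x such that P(X ≤ x) = 0.8.

This is the 80th percentile, which means 80% of values fall below this point.

Using the inverse CDF (quantile function):
x = F⁻¹(0.8) = 1.1834

Verification: P(X ≤ 1.1834) = 0.8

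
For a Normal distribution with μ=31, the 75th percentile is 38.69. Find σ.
σ = 11.4012

For X ~ Normal(μ, σ), the p-th percentile satisfies x = μ + z_p × σ,
where z_p = Φ⁻¹(p) is the standard normal quantile.

Step 1: z_{0.75} = Φ⁻¹(0.75) = 0.6745

Step 2: Solve for σ:
38.69 = 31 + 0.6745 × σ
σ = (38.69 - 31) / 0.6745
σ = 7.69 / 0.6745
σ = 11.4012

Verification: μ + z × σ = 31 + 0.6745 × 11.4012 = 38.69 ✓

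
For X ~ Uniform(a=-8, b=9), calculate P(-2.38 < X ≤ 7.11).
0.558235

We have X ~ Uniform(a=-8, b=9).

To find P(-2.38 < X ≤ 7.11), we use:
P(-2.38 < X ≤ 7.11) = P(X ≤ 7.11) - P(X ≤ -2.38)
                 = F(7.11) - F(-2.38)
                 = 0.888824 - 0.330588
                 = 0.558235

So there's approximately a 55.8% chance that X falls in this range.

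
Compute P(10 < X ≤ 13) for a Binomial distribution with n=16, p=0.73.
0.602424

We have X ~ Binomial(n=16, p=0.73).

To find P(10 < X ≤ 13), we use:
P(10 < X ≤ 13) = P(X ≤ 13) - P(X ≤ 10)
                 = F(13) - F(10)
                 = 0.848243 - 0.245819
                 = 0.602424

So there's approximately a 60.2% chance that X falls in this range.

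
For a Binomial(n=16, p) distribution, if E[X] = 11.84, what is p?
p = 0.74

For a Binomial(n, p) distribution:
E[X] = n × p

Given n = 16 and E[X] = 11.84:
11.84 = 16 × p
p = 11.84 / 16 = 0.74

Verification: Binomial(16, 0.74) has E[X] = 11.84 ✓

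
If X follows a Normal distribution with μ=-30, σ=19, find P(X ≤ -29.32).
0.514275

We have X ~ Normal(μ=-30, σ=19).

The CDF gives us P(X ≤ k).

Using the CDF:
P(X ≤ -29.32) = 0.514275

This means there's approximately a 51.4% chance that X is at most -29.32.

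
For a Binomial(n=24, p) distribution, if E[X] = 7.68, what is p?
p = 0.32

For a Binomial(n, p) distribution:
E[X] = n × p

Given n = 24 and E[X] = 7.68:
7.68 = 24 × p
p = 7.68 / 24 = 0.32

Verification: Binomial(24, 0.32) has E[X] = 7.68 ✓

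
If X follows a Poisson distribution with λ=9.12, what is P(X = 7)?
0.113964

We have X ~ Poisson(λ=9.12).

For a Poisson distribution, the PMF gives us the probability of each outcome.

Using the PMF formula:
P(X = 7) = 0.113964

Rounded to 4 decimal places: 0.1140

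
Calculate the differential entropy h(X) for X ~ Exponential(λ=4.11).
-0.4134 nats

We have X ~ Exponential(λ=4.11).

The differential entropy measures the uncertainty or information content of the distribution.

For an Exponential distribution with λ=4.11:
h(X) = -0.4134 nats

(In bits, this would be -0.5964 bits.)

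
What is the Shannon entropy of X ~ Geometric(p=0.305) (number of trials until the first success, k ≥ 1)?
2.0165 nats

We have X ~ Geometric(p=0.305) (number of trials until the first success, k ≥ 1).

The Shannon entropy measures the uncertainty or information content of the distribution.

For a Geometric distribution with p=0.305 (number of trials until the first success, k ≥ 1):
H(X) = 2.0165 nats

(In bits, this would be 2.9092 bits.)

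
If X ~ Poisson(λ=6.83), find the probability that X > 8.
0.249029

We have X ~ Poisson(λ=6.83).

P(X > 8) = 1 - P(X ≤ 8)
                = 1 - F(8)
                = 1 - 0.750971
                = 0.249029

So there's approximately a 24.9% chance that X exceeds 8.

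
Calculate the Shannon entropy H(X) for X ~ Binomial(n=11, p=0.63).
1.8858 nats

We have X ~ Binomial(n=11, p=0.63).

The Shannon entropy measures the uncertainty or information content of the distribution.

For a Binomial distribution with n=11, p=0.63:
H(X) = 1.8858 nats

(In bits, this would be 2.7206 bits.)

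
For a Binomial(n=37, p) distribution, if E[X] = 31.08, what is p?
p = 0.84

For a Binomial(n, p) distribution:
E[X] = n × p

Given n = 37 and E[X] = 31.08:
31.08 = 37 × p
p = 31.08 / 37 = 0.84

Verification: Binomial(37, 0.84) has E[X] = 31.08 ✓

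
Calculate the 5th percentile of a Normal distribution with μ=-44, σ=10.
-60.4485

We have X ~ Normal(μ=-44, σ=10).

We want to find x such that P(X ≤ x) = 0.05.

This is the 5th percentile, which means 5% of values fall below this point.

Using the inverse CDF (quantile function):
x = F⁻¹(0.05) = -60.4485

Verification: P(X ≤ -60.4485) = 0.05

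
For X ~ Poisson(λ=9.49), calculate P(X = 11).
0.106492

We have X ~ Poisson(λ=9.49).

For a Poisson distribution, the PMF gives us the probability of each outcome.

Using the PMF formula:
P(X = 11) = 0.106492

Rounded to 4 decimal places: 0.1065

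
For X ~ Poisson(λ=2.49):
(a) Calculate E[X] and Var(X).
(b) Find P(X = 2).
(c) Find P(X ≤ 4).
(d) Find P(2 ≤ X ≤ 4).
(a) E[X] = 2.4900, Var(X) = 2.4900
(b) P(X = 2) = 0.257025
(c) P(X ≤ 4) = 0.892510
(d) P(2 ≤ X ≤ 4) = 0.603154

We have X ~ Poisson(λ=2.49).

(a) Moments:
E[X] = 2.4900
Var(X) = 2.4900
σ = √Var(X) = 1.5780

(b) Point probability using PMF:
P(X = 2) = 0.257025

(c) Cumulative probability using CDF:
P(X ≤ 4) = F(4) = 0.892510

(d) Range probability:
P(2 ≤ X ≤ 4) = P(X ≤ 4) - P(X ≤ 1)
                   = F(4) - F(1)
                   = 0.892510 - 0.289356
                   = 0.603154

This means approximately 60.3% of outcomes fall in the interval [2, 4].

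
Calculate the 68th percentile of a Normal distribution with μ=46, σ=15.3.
53.1558

We have X ~ Normal(μ=46, σ=15.3).

We want to find x such that P(X ≤ x) = 0.68.

This is the 68th percentile, which means 68% of values fall below this point.

Using the inverse CDF (quantile function):
x = F⁻¹(0.68) = 53.1558

Verification: P(X ≤ 53.1558) = 0.68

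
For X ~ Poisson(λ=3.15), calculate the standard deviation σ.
1.7748

We have X ~ Poisson(λ=3.15).

For a Poisson distribution with λ=3.15:
σ = √Var(X) = 1.7748

The standard deviation is the square root of the variance.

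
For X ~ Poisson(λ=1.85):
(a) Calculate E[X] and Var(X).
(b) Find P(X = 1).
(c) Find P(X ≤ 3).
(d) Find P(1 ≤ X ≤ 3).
(a) E[X] = 1.8500, Var(X) = 1.8500
(b) P(X = 1) = 0.290889
(c) P(X ≤ 3) = 0.883126
(d) P(1 ≤ X ≤ 3) = 0.725889

We have X ~ Poisson(λ=1.85).

(a) Moments:
E[X] = 1.8500
Var(X) = 1.8500
σ = √Var(X) = 1.3601

(b) Point probability using PMF:
P(X = 1) = 0.290889

(c) Cumulative probability using CDF:
P(X ≤ 3) = F(3) = 0.883126

(d) Range probability:
P(1 ≤ X ≤ 3) = P(X ≤ 3) - P(X ≤ 0)
                   = F(3) - F(0)
                   = 0.883126 - 0.157237
                   = 0.725889

This means approximately 72.6% of outcomes fall in the interval [1, 3].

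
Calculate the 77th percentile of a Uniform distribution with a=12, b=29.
25.0900

We have X ~ Uniform(a=12, b=29).

We want to find x such that P(X ≤ x) = 0.77.

This is the 77th percentile, which means 77% of values fall below this point.

Using the inverse CDF (quantile function):
x = F⁻¹(0.77) = 25.0900

Verification: P(X ≤ 25.0900) = 0.77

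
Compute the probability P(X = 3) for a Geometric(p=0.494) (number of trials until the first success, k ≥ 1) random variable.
0.126482

We have X ~ Geometric(p=0.494) (number of trials until the first success, k ≥ 1).

For a Geometric distribution, the PMF gives us the probability of each outcome.

Using the PMF formula:
P(X = 3) = 0.126482

Rounded to 4 decimal places: 0.1265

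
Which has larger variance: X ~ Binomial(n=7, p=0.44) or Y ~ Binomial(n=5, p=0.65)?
X has larger variance (1.7248 > 1.1375)

Compute the variance for each distribution:

X ~ Binomial(n=7, p=0.44):
Var(X) = 1.7248

Y ~ Binomial(n=5, p=0.65):
Var(Y) = 1.1375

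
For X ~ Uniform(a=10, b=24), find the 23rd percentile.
13.2200

We have X ~ Uniform(a=10, b=24).

We want to find x such that P(X ≤ x) = 0.23.

This is the 23rd percentile, which means 23% of values fall below this point.

Using the inverse CDF (quantile function):
x = F⁻¹(0.23) = 13.2200

Verification: P(X ≤ 13.2200) = 0.23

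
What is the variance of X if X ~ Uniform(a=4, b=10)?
3.0000

We have X ~ Uniform(a=4, b=10).

For a Uniform distribution with a=4, b=10:
Var(X) = 3.0000

The variance measures the spread of the distribution around the mean.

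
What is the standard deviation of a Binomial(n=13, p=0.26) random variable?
1.5815

We have X ~ Binomial(n=13, p=0.26).

For a Binomial distribution with n=13, p=0.26:
σ = √Var(X) = 1.5815

The standard deviation is the square root of the variance.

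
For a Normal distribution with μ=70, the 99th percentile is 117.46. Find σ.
σ = 20.4011

For X ~ Normal(μ, σ), the p-th percentile satisfies x = μ + z_p × σ,
where z_p = Φ⁻¹(p) is the standard normal quantile.

Step 1: z_{0.99} = Φ⁻¹(0.99) = 2.3263

Step 2: Solve for σ:
117.46 = 70 + 2.3263 × σ
σ = (117.46 - 70) / 2.3263
σ = 47.46 / 2.3263
σ = 20.4011

Verification: μ + z × σ = 70 + 2.3263 × 20.4011 = 117.46 ✓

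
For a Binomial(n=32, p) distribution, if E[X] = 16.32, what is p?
p = 0.51

For a Binomial(n, p) distribution:
E[X] = n × p

Given n = 32 and E[X] = 16.32:
16.32 = 32 × p
p = 16.32 / 32 = 0.51

Verification: Binomial(32, 0.51) has E[X] = 16.32 ✓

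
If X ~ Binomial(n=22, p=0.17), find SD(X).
1.7619

We have X ~ Binomial(n=22, p=0.17).

For a Binomial distribution with n=22, p=0.17:
σ = √Var(X) = 1.7619

The standard deviation is the square root of the variance.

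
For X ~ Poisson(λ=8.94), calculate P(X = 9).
0.131729

We have X ~ Poisson(λ=8.94).

For a Poisson distribution, the PMF gives us the probability of each outcome.

Using the PMF formula:
P(X = 9) = 0.131729

Rounded to 4 decimal places: 0.1317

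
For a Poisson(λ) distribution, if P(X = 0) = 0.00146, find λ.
λ = 6.5293

For a Poisson(λ) distribution, the PMF at 0 is:
P(X = 0) = λ^0 e^(-λ) / 0! = e^(-λ)

Given P(X = 0) = 0.00146:
e^(-λ) = 0.00146
-λ = ln(0.00146)
λ = -ln(0.00146) = 6.5293

Verification: e^(-6.5293) = 0.00146 ✓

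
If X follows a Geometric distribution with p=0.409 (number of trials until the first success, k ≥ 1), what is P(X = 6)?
0.029489

We have X ~ Geometric(p=0.409) (number of trials until the first success, k ≥ 1).

For a Geometric distribution, the PMF gives us the probability of each outcome.

Using the PMF formula:
P(X = 6) = 0.029489

Rounded to 4 decimal places: 0.0295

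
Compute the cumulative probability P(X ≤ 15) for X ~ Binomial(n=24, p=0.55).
0.826997

We have X ~ Binomial(n=24, p=0.55).

The CDF gives us P(X ≤ k).

Using the CDF:
P(X ≤ 15) = 0.826997

This means there's approximately a 82.7% chance that X is at most 15.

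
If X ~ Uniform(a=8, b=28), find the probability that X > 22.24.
0.288000

We have X ~ Uniform(a=8, b=28).

P(X > 22.24) = 1 - P(X ≤ 22.24)
                = 1 - F(22.24)
                = 1 - 0.712000
                = 0.288000

So there's approximately a 28.8% chance that X exceeds 22.24.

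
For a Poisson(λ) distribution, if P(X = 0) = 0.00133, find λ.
λ = 6.6226

For a Poisson(λ) distribution, the PMF at 0 is:
P(X = 0) = λ^0 e^(-λ) / 0! = e^(-λ)

Given P(X = 0) = 0.00133:
e^(-λ) = 0.00133
-λ = ln(0.00133)
λ = -ln(0.00133) = 6.6226

Verification: e^(-6.6226) = 0.00133 ✓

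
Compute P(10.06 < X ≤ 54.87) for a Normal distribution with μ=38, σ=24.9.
0.620046

We have X ~ Normal(μ=38, σ=24.9).

To find P(10.06 < X ≤ 54.87), we use:
P(10.06 < X ≤ 54.87) = P(X ≤ 54.87) - P(X ≤ 10.06)
                 = F(54.87) - F(10.06)
                 = 0.750959 - 0.130912
                 = 0.620046

So there's approximately a 62.0% chance that X falls in this range.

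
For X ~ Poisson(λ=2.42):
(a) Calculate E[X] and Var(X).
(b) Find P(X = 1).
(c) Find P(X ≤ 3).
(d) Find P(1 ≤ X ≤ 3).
(a) E[X] = 2.4200, Var(X) = 2.4200
(b) P(X = 1) = 0.215190
(c) P(X ≤ 3) = 0.774532
(d) P(1 ≤ X ≤ 3) = 0.685611

We have X ~ Poisson(λ=2.42).

(a) Moments:
E[X] = 2.4200
Var(X) = 2.4200
σ = √Var(X) = 1.5556

(b) Point probability using PMF:
P(X = 1) = 0.215190

(c) Cumulative probability using CDF:
P(X ≤ 3) = F(3) = 0.774532

(d) Range probability:
P(1 ≤ X ≤ 3) = P(X ≤ 3) - P(X ≤ 0)
                   = F(3) - F(0)
                   = 0.774532 - 0.088922
                   = 0.685611

This means approximately 68.6% of outcomes fall in the interval [1, 3].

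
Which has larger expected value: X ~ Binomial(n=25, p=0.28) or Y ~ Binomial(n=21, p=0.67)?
Y has larger mean (14.0700 > 7.0000)

Compute the expected value for each distribution:

X ~ Binomial(n=25, p=0.28):
E[X] = 7.0000

Y ~ Binomial(n=21, p=0.67):
E[Y] = 14.0700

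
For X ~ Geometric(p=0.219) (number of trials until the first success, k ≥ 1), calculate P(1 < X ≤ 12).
0.729499

We have X ~ Geometric(p=0.219) (number of trials until the first success, k ≥ 1).

To find P(1 < X ≤ 12), we use:
P(1 < X ≤ 12) = P(X ≤ 12) - P(X ≤ 1)
                 = F(12) - F(1)
                 = 0.948499 - 0.219000
                 = 0.729499

So there's approximately a 72.9% chance that X falls in this range.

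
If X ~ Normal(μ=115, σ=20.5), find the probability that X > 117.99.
0.442018

We have X ~ Normal(μ=115, σ=20.5).

P(X > 117.99) = 1 - P(X ≤ 117.99)
                = 1 - F(117.99)
                = 1 - 0.557982
                = 0.442018

So there's approximately a 44.2% chance that X exceeds 117.99.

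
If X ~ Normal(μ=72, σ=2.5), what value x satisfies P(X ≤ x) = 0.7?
73.3110

We have X ~ Normal(μ=72, σ=2.5).

We want to find x such that P(X ≤ x) = 0.7.

This is the 70th percentile, which means 70% of values fall below this point.

Using the inverse CDF (quantile function):
x = F⁻¹(0.7) = 73.3110

Verification: P(X ≤ 73.3110) = 0.7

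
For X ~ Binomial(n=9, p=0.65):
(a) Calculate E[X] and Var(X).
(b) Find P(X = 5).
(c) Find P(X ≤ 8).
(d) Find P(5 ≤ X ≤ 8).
(a) E[X] = 5.8500, Var(X) = 2.0475
(b) P(X = 5) = 0.219386
(c) P(X ≤ 8) = 0.979288
(d) P(5 ≤ X ≤ 8) = 0.807569

We have X ~ Binomial(n=9, p=0.65).

(a) Moments:
E[X] = 5.8500
Var(X) = 2.0475
σ = √Var(X) = 1.4309

(b) Point probability using PMF:
P(X = 5) = 0.219386

(c) Cumulative probability using CDF:
P(X ≤ 8) = F(8) = 0.979288

(d) Range probability:
P(5 ≤ X ≤ 8) = P(X ≤ 8) - P(X ≤ 4)
                   = F(8) - F(4)
                   = 0.979288 - 0.171719
                   = 0.807569

This means approximately 80.8% of outcomes fall in the interval [5, 8].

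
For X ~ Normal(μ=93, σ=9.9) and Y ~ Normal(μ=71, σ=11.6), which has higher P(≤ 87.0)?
Y has higher probability (P(Y ≤ 87.0) = 0.9161 > P(X ≤ 87.0) = 0.2722)

Compute P(≤ 87.0) for each distribution:

X ~ Normal(μ=93, σ=9.9):
P(X ≤ 87.0) = 0.2722

Y ~ Normal(μ=71, σ=11.6):
P(Y ≤ 87.0) = 0.9161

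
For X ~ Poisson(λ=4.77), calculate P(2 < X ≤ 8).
0.800483

We have X ~ Poisson(λ=4.77).

To find P(2 < X ≤ 8), we use:
P(2 < X ≤ 8) = P(X ≤ 8) - P(X ≤ 2)
                 = F(8) - F(2)
                 = 0.945891 - 0.145408
                 = 0.800483

So there's approximately a 80.0% chance that X falls in this range.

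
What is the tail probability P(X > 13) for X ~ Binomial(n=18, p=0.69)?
0.299937

We have X ~ Binomial(n=18, p=0.69).

P(X > 13) = 1 - P(X ≤ 13)
                = 1 - F(13)
                = 1 - 0.700063
                = 0.299937

So there's approximately a 30.0% chance that X exceeds 13.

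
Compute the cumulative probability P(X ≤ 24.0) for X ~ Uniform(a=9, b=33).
0.625000

We have X ~ Uniform(a=9, b=33).

The CDF gives us P(X ≤ k).

Using the CDF:
P(X ≤ 24.0) = 0.625000

This means there's approximately a 62.5% chance that X is at most 24.0.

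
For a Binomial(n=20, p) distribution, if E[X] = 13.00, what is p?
p = 0.65

For a Binomial(n, p) distribution:
E[X] = n × p

Given n = 20 and E[X] = 13.00:
13.00 = 20 × p
p = 13.00 / 20 = 0.65

Verification: Binomial(20, 0.65) has E[X] = 13.00 ✓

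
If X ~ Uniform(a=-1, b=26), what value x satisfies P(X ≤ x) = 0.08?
1.1600

We have X ~ Uniform(a=-1, b=26).

We want to find x such that P(X ≤ x) = 0.08.

This is the 8th percentile, which means 8% of values fall below this point.

Using the inverse CDF (quantile function):
x = F⁻¹(0.08) = 1.1600

Verification: P(X ≤ 1.1600) = 0.08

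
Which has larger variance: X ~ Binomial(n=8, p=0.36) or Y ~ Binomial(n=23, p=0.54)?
Y has larger variance (5.7132 > 1.8432)

Compute the variance for each distribution:

X ~ Binomial(n=8, p=0.36):
Var(X) = 1.8432

Y ~ Binomial(n=23, p=0.54):
Var(Y) = 5.7132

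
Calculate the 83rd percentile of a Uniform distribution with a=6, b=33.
28.4100

We have X ~ Uniform(a=6, b=33).

We want to find x such that P(X ≤ x) = 0.83.

This is the 83rd percentile, which means 83% of values fall below this point.

Using the inverse CDF (quantile function):
x = F⁻¹(0.83) = 28.4100

Verification: P(X ≤ 28.4100) = 0.83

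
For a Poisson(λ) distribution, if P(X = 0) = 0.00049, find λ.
λ = 7.6211

For a Poisson(λ) distribution, the PMF at 0 is:
P(X = 0) = λ^0 e^(-λ) / 0! = e^(-λ)

Given P(X = 0) = 0.00049:
e^(-λ) = 0.00049
-λ = ln(0.00049)
λ = -ln(0.00049) = 7.6211

Verification: e^(-7.6211) = 0.00049 ✓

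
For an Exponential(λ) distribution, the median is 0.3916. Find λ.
λ = 1.7700

For X ~ Exponential(λ), the CDF is F(x) = 1 - e^(-λx).
The median m satisfies F(m) = 0.5:
1 - e^(-λm) = 0.5
e^(-λm) = 0.5
λm = ln(2)
m = ln(2) / λ

Given m = 0.3916:
λ = ln(2) / 0.3916 = 0.693147 / 0.3916 = 1.7700

Verification: ln(2) / 1.7700 = 0.3916 ✓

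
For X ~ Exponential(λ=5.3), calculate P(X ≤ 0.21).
0.671428

We have X ~ Exponential(λ=5.3).

The CDF gives us P(X ≤ k).

Using the CDF:
P(X ≤ 0.21) = 0.671428

This means there's approximately a 67.1% chance that X is at most 0.21.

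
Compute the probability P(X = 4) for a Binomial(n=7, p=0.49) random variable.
0.267647

We have X ~ Binomial(n=7, p=0.49).

For a Binomial distribution, the PMF gives us the probability of each outcome.

Using the PMF formula:
P(X = 4) = 0.267647

Rounded to 4 decimal places: 0.2676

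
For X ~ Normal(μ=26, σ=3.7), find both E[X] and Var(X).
E[X] = 26.0000, Var(X) = 13.6900

We have X ~ Normal(μ=26, σ=3.7).

For a Normal distribution with μ=26, σ=3.7:

Expected value:
E[X] = 26.0000

Variance:
Var(X) = 13.6900

Standard deviation:
σ = √Var(X) = 3.7000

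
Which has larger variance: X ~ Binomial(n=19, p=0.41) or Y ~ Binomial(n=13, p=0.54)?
X has larger variance (4.5961 > 3.2292)

Compute the variance for each distribution:

X ~ Binomial(n=19, p=0.41):
Var(X) = 4.5961

Y ~ Binomial(n=13, p=0.54):
Var(Y) = 3.2292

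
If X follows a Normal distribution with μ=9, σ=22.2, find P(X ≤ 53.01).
0.976285

We have X ~ Normal(μ=9, σ=22.2).

The CDF gives us P(X ≤ k).

Using the CDF:
P(X ≤ 53.01) = 0.976285

This means there's approximately a 97.6% chance that X is at most 53.01.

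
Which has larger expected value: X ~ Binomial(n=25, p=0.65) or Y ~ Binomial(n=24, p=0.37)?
X has larger mean (16.2500 > 8.8800)

Compute the expected value for each distribution:

X ~ Binomial(n=25, p=0.65):
E[X] = 16.2500

Y ~ Binomial(n=24, p=0.37):
E[Y] = 8.8800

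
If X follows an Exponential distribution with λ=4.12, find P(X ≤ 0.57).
0.904478

We have X ~ Exponential(λ=4.12).

The CDF gives us P(X ≤ k).

Using the CDF:
P(X ≤ 0.57) = 0.904478

This means there's approximately a 90.4% chance that X is at most 0.57.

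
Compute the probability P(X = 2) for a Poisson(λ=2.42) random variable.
0.260380

We have X ~ Poisson(λ=2.42).

For a Poisson distribution, the PMF gives us the probability of each outcome.

Using the PMF formula:
P(X = 2) = 0.260380

Rounded to 4 decimal places: 0.2604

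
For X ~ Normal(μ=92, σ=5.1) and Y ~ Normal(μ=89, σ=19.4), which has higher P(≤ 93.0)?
Y has higher probability (P(Y ≤ 93.0) = 0.5817 > P(X ≤ 93.0) = 0.5777)

Compute P(≤ 93.0) for each distribution:

X ~ Normal(μ=92, σ=5.1):
P(X ≤ 93.0) = 0.5777

Y ~ Normal(μ=89, σ=19.4):
P(Y ≤ 93.0) = 0.5817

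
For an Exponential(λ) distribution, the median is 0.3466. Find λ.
λ = 1.9998

For X ~ Exponential(λ), the CDF is F(x) = 1 - e^(-λx).
The median m satisfies F(m) = 0.5:
1 - e^(-λm) = 0.5
e^(-λm) = 0.5
λm = ln(2)
m = ln(2) / λ

Given m = 0.3466:
λ = ln(2) / 0.3466 = 0.693147 / 0.3466 = 1.9998

Verification: ln(2) / 1.9998 = 0.3466 ✓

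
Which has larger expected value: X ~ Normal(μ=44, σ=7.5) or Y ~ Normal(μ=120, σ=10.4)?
Y has larger mean (120.0000 > 44.0000)

Compute the expected value for each distribution:

X ~ Normal(μ=44, σ=7.5):
E[X] = 44.0000

Y ~ Normal(μ=120, σ=10.4):
E[Y] = 120.0000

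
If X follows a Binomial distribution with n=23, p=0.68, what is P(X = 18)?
0.109115

We have X ~ Binomial(n=23, p=0.68).

For a Binomial distribution, the PMF gives us the probability of each outcome.

Using the PMF formula:
P(X = 18) = 0.109115

Rounded to 4 decimal places: 0.1091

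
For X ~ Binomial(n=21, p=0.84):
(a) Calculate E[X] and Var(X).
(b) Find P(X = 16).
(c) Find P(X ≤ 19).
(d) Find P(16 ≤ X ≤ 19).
(a) E[X] = 17.6400, Var(X) = 2.8224
(b) P(X = 16) = 0.131103
(c) P(X ≤ 19) = 0.871520
(d) P(16 ≤ X ≤ 19) = 0.765497

We have X ~ Binomial(n=21, p=0.84).

(a) Moments:
E[X] = 17.6400
Var(X) = 2.8224
σ = √Var(X) = 1.6800

(b) Point probability using PMF:
P(X = 16) = 0.131103

(c) Cumulative probability using CDF:
P(X ≤ 19) = F(19) = 0.871520

(d) Range probability:
P(16 ≤ X ≤ 19) = P(X ≤ 19) - P(X ≤ 15)
                   = F(19) - F(15)
                   = 0.871520 - 0.106023
                   = 0.765497

This means approximately 76.5% of outcomes fall in the interval [16, 19].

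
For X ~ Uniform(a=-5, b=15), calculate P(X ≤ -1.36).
0.182000

We have X ~ Uniform(a=-5, b=15).

The CDF gives us P(X ≤ k).

Using the CDF:
P(X ≤ -1.36) = 0.182000

This means there's approximately a 18.2% chance that X is at most -1.36.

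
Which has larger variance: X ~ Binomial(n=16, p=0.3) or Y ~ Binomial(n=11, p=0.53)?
X has larger variance (3.3600 > 2.7401)

Compute the variance for each distribution:

X ~ Binomial(n=16, p=0.3):
Var(X) = 3.3600

Y ~ Binomial(n=11, p=0.53):
Var(Y) = 2.7401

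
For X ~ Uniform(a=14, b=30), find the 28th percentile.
18.4800

We have X ~ Uniform(a=14, b=30).

We want to find x such that P(X ≤ x) = 0.28.

This is the 28th percentile, which means 28% of values fall below this point.

Using the inverse CDF (quantile function):
x = F⁻¹(0.28) = 18.4800

Verification: P(X ≤ 18.4800) = 0.28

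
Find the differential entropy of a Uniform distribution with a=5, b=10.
1.6094 nats

We have X ~ Uniform(a=5, b=10).

The differential entropy measures the uncertainty or information content of the distribution.

For a Uniform distribution with a=5, b=10:
h(X) = 1.6094 nats

(In bits, this would be 2.3219 bits.)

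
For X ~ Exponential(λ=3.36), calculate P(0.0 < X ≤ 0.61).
0.871214

We have X ~ Exponential(λ=3.36).

To find P(0.0 < X ≤ 0.61), we use:
P(0.0 < X ≤ 0.61) = P(X ≤ 0.61) - P(X ≤ 0.0)
                 = F(0.61) - F(0.0)
                 = 0.871214 - 0.000000
                 = 0.871214

So there's approximately a 87.1% chance that X falls in this range.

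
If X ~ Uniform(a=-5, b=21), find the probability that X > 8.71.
0.472692

We have X ~ Uniform(a=-5, b=21).

P(X > 8.71) = 1 - P(X ≤ 8.71)
                = 1 - F(8.71)
                = 1 - 0.527308
                = 0.472692

So there's approximately a 47.3% chance that X exceeds 8.71.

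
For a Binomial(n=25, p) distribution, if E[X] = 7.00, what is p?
p = 0.28

For a Binomial(n, p) distribution:
E[X] = n × p

Given n = 25 and E[X] = 7.00:
7.00 = 25 × p
p = 7.00 / 25 = 0.28

Verification: Binomial(25, 0.28) has E[X] = 7.00 ✓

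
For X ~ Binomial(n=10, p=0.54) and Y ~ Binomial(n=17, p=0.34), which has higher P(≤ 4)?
X has higher probability (P(X ≤ 4) = 0.2832 > P(Y ≤ 4) = 0.2622)

Compute P(≤ 4) for each distribution:

X ~ Binomial(n=10, p=0.54):
P(X ≤ 4) = 0.2832

Y ~ Binomial(n=17, p=0.34):
P(Y ≤ 4) = 0.2622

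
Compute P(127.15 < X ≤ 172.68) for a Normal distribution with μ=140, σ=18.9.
0.709819

We have X ~ Normal(μ=140, σ=18.9).

To find P(127.15 < X ≤ 172.68), we use:
P(127.15 < X ≤ 172.68) = P(X ≤ 172.68) - P(X ≤ 127.15)
                 = F(172.68) - F(127.15)
                 = 0.958104 - 0.248286
                 = 0.709819

So there's approximately a 71.0% chance that X falls in this range.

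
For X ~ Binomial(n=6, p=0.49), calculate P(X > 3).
0.325192

We have X ~ Binomial(n=6, p=0.49).

P(X > 3) = 1 - P(X ≤ 3)
                = 1 - F(3)
                = 1 - 0.674808
                = 0.325192

So there's approximately a 32.5% chance that X exceeds 3.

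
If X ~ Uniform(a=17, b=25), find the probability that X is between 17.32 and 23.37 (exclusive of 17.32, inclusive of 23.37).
0.756250

We have X ~ Uniform(a=17, b=25).

To find P(17.32 < X ≤ 23.37), we use:
P(17.32 < X ≤ 23.37) = P(X ≤ 23.37) - P(X ≤ 17.32)
                 = F(23.37) - F(17.32)
                 = 0.796250 - 0.040000
                 = 0.756250

So there's approximately a 75.6% chance that X falls in this range.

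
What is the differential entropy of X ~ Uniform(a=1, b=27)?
3.2581 nats

We have X ~ Uniform(a=1, b=27).

The differential entropy measures the uncertainty or information content of the distribution.

For a Uniform distribution with a=1, b=27:
h(X) = 3.2581 nats

(In bits, this would be 4.7004 bits.)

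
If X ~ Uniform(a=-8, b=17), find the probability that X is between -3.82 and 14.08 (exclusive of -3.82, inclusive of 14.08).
0.716000

We have X ~ Uniform(a=-8, b=17).

To find P(-3.82 < X ≤ 14.08), we use:
P(-3.82 < X ≤ 14.08) = P(X ≤ 14.08) - P(X ≤ -3.82)
                 = F(14.08) - F(-3.82)
                 = 0.883200 - 0.167200
                 = 0.716000

So there's approximately a 71.6% chance that X falls in this range.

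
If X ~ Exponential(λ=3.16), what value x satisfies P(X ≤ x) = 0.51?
0.2257

We have X ~ Exponential(λ=3.16).

We want to find x such that P(X ≤ x) = 0.51.

This is the 51st percentile, which means 51% of values fall below this point.

Using the inverse CDF (quantile function):
x = F⁻¹(0.51) = 0.2257

Verification: P(X ≤ 0.2257) = 0.51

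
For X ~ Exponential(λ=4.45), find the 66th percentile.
0.2424

We have X ~ Exponential(λ=4.45).

We want to find x such that P(X ≤ x) = 0.66.

This is the 66th percentile, which means 66% of values fall below this point.

Using the inverse CDF (quantile function):
x = F⁻¹(0.66) = 0.2424

Verification: P(X ≤ 0.2424) = 0.66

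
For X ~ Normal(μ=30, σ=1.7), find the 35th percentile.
29.3450

We have X ~ Normal(μ=30, σ=1.7).

We want to find x such that P(X ≤ x) = 0.35.

This is the 35th percentile, which means 35% of values fall below this point.

Using the inverse CDF (quantile function):
x = F⁻¹(0.35) = 29.3450

Verification: P(X ≤ 29.3450) = 0.35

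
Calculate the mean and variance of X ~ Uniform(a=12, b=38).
E[X] = 25.0000, Var(X) = 56.3333

We have X ~ Uniform(a=12, b=38).

For a Uniform distribution with a=12, b=38:

Expected value:
E[X] = 25.0000

Variance:
Var(X) = 56.3333

Standard deviation:
σ = √Var(X) = 7.5056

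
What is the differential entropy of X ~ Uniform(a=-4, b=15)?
2.9444 nats

We have X ~ Uniform(a=-4, b=15).

The differential entropy measures the uncertainty or information content of the distribution.

For a Uniform distribution with a=-4, b=15:
h(X) = 2.9444 nats

(In bits, this would be 4.2479 bits.)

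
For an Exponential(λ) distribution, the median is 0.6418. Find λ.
λ = 1.0800

For X ~ Exponential(λ), the CDF is F(x) = 1 - e^(-λx).
The median m satisfies F(m) = 0.5:
1 - e^(-λm) = 0.5
e^(-λm) = 0.5
λm = ln(2)
m = ln(2) / λ

Given m = 0.6418:
λ = ln(2) / 0.6418 = 0.693147 / 0.6418 = 1.0800

Verification: ln(2) / 1.0800 = 0.6418 ✓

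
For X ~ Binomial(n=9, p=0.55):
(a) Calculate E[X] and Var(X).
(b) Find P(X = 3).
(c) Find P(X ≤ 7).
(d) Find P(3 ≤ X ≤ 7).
(a) E[X] = 4.9500, Var(X) = 2.2275
(b) P(X = 3) = 0.116049
(c) P(X ≤ 7) = 0.961482
(d) P(3 ≤ X ≤ 7) = 0.911710

We have X ~ Binomial(n=9, p=0.55).

(a) Moments:
E[X] = 4.9500
Var(X) = 2.2275
σ = √Var(X) = 1.4925

(b) Point probability using PMF:
P(X = 3) = 0.116049

(c) Cumulative probability using CDF:
P(X ≤ 7) = F(7) = 0.961482

(d) Range probability:
P(3 ≤ X ≤ 7) = P(X ≤ 7) - P(X ≤ 2)
                   = F(7) - F(2)
                   = 0.961482 - 0.049773
                   = 0.911710

This means approximately 91.2% of outcomes fall in the interval [3, 7].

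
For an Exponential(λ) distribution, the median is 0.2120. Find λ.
λ = 3.2696

For X ~ Exponential(λ), the CDF is F(x) = 1 - e^(-λx).
The median m satisfies F(m) = 0.5:
1 - e^(-λm) = 0.5
e^(-λm) = 0.5
λm = ln(2)
m = ln(2) / λ

Given m = 0.2120:
λ = ln(2) / 0.2120 = 0.693147 / 0.2120 = 3.2696

Verification: ln(2) / 3.2696 = 0.2120 ✓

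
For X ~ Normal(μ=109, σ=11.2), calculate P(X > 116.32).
0.256694

We have X ~ Normal(μ=109, σ=11.2).

P(X > 116.32) = 1 - P(X ≤ 116.32)
                = 1 - F(116.32)
                = 1 - 0.743306
                = 0.256694

So there's approximately a 25.7% chance that X exceeds 116.32.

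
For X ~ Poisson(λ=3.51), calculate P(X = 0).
0.029897

We have X ~ Poisson(λ=3.51).

For a Poisson distribution, the PMF gives us the probability of each outcome.

Using the PMF formula:
P(X = 0) = 0.029897

Rounded to 4 decimal places: 0.0299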